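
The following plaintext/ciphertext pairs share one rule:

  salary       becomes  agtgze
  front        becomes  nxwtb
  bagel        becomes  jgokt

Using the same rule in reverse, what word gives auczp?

Shifts by position in salary: pos 0: s→a (+8), pos 1: a→g (+6), pos 2: l→t (+8), pos 3: a→g (+6) — repeating every 2. The shifts repeat in a cycle of length 2: positions 0,1,… shift by +8, +6, then the pattern repeats.
Undoing it on auczp: a−8=s, u−6=o, c−8=u, z−6=t, p−8=h.

south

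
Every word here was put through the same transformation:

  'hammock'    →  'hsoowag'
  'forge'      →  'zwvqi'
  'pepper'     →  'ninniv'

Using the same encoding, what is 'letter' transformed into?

xiddiv

h(7)→h(7) and a(0)→s(18) fit y≡17x+18 (mod 26); the inverse of 17 mod 26 is 23. Each letter's alphabet position (a=0..z=25) is mapped through 17·x+18 mod 26 — an affine cipher.
On letter: l(11)→17·11+18≡23=x; e(4)→17·4+18≡8=i; t(19)→17·19+18≡3=d; t(19)→17·19+18≡3=d; e(4)→17·4+18≡8=i; r(17)→17·17+18≡21=v (all mod 26).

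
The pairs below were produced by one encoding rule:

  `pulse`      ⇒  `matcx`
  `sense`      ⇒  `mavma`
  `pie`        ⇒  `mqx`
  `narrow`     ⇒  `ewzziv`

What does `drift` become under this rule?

The output letters match the input read backwards, each shifted +8: pulse reversed is eslup. The word is reversed, then every letter is shifted forward by 8.
On drift: reverse → tfird; then shift: t+8=b, f+8=n, i+8=q, r+8=z, d+8=l.

bnqzl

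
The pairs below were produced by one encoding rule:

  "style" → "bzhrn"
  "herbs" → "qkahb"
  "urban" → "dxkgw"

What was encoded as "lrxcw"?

Shifts by position in style: pos 0: s→b (+9), pos 1: t→z (+6), pos 2: y→h (+9), pos 3: l→r (+6) — repeating every 2. It's a Vigenère-style cipher with numeric key [9,6]: position i shifts by key[i mod 2].
Decoding lrxcw: l−9=c, r−6=l, x−9=o, c−6=w, w−9=n.

clown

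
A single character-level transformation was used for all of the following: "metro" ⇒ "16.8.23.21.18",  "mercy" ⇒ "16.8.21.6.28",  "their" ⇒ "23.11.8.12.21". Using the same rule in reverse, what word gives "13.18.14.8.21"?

m is letter #13 and maps to 16: an offset of 3. Letters become their 1-based position plus 3 (so a→4, b→5, …).
Reversing it on 13.18.14.8.21: 13→(13−3)÷1=10=j, 18→(18−3)÷1=15=o, 14→(14−3)÷1=11=k, 8→(8−3)÷1=5=e, 21→(21−3)÷1=18=r.

joker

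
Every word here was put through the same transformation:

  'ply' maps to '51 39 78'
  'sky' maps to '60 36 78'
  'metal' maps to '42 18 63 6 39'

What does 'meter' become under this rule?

p(#16)→51 and l(#12)→39: differences scale by 3, so n = 3·pos + 3. The formula is n = 3×(alphabet index, a=1) + 3.
For meter: m=13→42, e=5→18, t=20→63, e=5→18, r=18→57.

42 18 63 18 57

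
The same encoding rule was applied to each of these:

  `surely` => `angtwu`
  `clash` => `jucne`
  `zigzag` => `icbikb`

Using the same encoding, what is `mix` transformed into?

zko

The output letters match the input read backwards, each shifted +2: surely reversed is ylerus. Two steps: reverse the string, then apply a Caesar shift of +2.
For mix: reverse → xim; then shift: x+2=z, i+2=k, m+2=o.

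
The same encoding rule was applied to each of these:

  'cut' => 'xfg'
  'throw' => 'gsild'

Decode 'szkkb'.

happy

Each letter is replaced by its mirror in the alphabet: a↔z, b↔y, c↔x, and so on (the Atbash cipher).
Reversing it on szkkb: s↔h, z↔a, k↔p, k↔p, b↔y.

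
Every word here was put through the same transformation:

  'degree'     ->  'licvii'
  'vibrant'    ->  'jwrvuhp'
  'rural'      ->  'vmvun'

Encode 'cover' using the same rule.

Treating letters as 0–25, the rule is x ↦ 23x + 20 (mod 26).
Applying it to cover: c(2)→23·2+20≡14=o; o(14)→23·14+20≡4=e; v(21)→23·21+20≡9=j; e(4)→23·4+20≡8=i; r(17)→23·17+20≡21=v (all mod 26).

oejiv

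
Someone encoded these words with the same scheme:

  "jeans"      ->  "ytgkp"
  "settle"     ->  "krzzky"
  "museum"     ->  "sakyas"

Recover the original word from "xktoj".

diner

The output letters match the input read backwards, each shifted +6: jeans reversed is snaej. The word is reversed, then every letter is shifted forward by 6.
Reversing it on xktoj: shift back: x−6=r, k−6=e, t−6=n, o−6=i, j−6=d → renid; then reverse → diner.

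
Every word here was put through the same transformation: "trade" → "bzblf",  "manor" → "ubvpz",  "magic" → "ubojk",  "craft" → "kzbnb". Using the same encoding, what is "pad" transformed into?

xbl

The shift depends on letter class: consonant t→b is +8, but vowel a→b is +1. Two shifts are in play — +1 for a/e/i/o/u, +8 for every other letter.
On pad: p(cons)+8=x, a(vowel)+1=b, d(cons)+8=l.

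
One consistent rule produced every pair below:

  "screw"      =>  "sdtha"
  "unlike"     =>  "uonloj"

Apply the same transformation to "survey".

svtyid

In screw: s→s is +0, c→d is +1, r→t is +2, e→h is +3 — the shift increases by 1 each position. Each letter shifts forward by its position index (0, 1, 2, …) — the shift grows by one for each successive letter.
On survey: s+0=s, u+1=v, r+2=t, v+3=y, e+4=i, y+5=d.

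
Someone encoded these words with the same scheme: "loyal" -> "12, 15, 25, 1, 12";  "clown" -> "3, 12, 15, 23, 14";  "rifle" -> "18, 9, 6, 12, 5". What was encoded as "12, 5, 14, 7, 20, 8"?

length

l is letter #12 and maps to 12: an offset of 0. Each letter is replaced by its alphabet position (a=1, b=2, …, z=26).
Reversing it on 12, 5, 14, 7, 20, 8: 12=l, 5=e, 14=n, 7=g, 20=t, 8=h.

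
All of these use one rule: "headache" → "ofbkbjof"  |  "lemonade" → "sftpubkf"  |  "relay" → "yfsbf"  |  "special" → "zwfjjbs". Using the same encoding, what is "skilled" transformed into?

The shift depends on letter class: consonant h→o is +7, but vowel e→f is +1. The rule splits by letter class: vowels +1, consonants +7.
On skilled: s(cons)+7=z, k(cons)+7=r, i(vowel)+1=j, l(cons)+7=s, l(cons)+7=s, e(vowel)+1=f, d(cons)+7=k.

zrjssfk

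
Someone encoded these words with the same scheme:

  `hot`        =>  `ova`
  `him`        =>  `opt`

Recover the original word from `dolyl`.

where

Compare letters: h→o is +7, o→v is +7, t→a is +7 — a constant shift. Each letter is shifted forward by 7 in the alphabet (a Caesar shift of +7).
Undoing it on dolyl: d−7=w, o−7=h, l−7=e, y−7=r, l−7=e.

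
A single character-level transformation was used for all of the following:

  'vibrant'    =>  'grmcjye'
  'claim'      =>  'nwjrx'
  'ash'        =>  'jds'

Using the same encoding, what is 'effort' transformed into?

nqqxce

Two shifts are in play — +9 for a/e/i/o/u, +11 for every other letter.
Applying it to effort: e(vowel)+9=n, f(cons)+11=q, f(cons)+11=q, o(vowel)+9=x, r(cons)+11=c, t(cons)+11=e.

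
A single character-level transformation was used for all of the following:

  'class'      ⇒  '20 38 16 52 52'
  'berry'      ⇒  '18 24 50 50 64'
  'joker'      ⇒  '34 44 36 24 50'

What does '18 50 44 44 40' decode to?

c(#3)→20 and l(#12)→38: differences scale by 2, so n = 2·pos + 14. The formula is n = 2×(alphabet index, a=1) + 14.
Decoding 18 50 44 44 40: 18→(18−14)÷2=2=b, 50→(50−14)÷2=18=r, 44→(44−14)÷2=15=o, 44→(44−14)÷2=15=o, 40→(40−14)÷2=13=m.

broom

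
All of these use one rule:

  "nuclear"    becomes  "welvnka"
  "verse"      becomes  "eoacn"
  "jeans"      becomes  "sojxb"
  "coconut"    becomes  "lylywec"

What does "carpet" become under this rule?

lkaznd

Shifts by position in nuclear: pos 0: n→w (+9), pos 1: u→e (+10), pos 2: c→l (+9), pos 3: l→v (+10) — repeating every 2. It's a Vigenère-style cipher with numeric key [9,10]: position i shifts by key[i mod 2].
Applying it to carpet: c+9=l, a+10=k, r+9=a, p+10=z, e+9=n, t+10=d.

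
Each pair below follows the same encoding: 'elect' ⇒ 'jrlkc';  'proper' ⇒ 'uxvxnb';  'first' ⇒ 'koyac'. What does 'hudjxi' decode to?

cowboy

In elect: e→j is +5, l→r is +6, e→l is +7, c→k is +8 — the shift increases by 1 each position. Letter i (0-indexed) is shifted by i+5, so successive shifts are 5, 6, 7, ….
Decoding hudjxi: h−5=c, u−6=o, d−7=w, j−8=b, x−9=o, i−10=y.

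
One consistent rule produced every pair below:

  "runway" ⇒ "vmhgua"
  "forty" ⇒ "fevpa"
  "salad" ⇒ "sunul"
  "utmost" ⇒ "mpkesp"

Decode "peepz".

r(17)→v(21) and u(20)→m(12) fit y≡23x+20 (mod 26); the inverse of 23 mod 26 is 17. This is an affine cipher: with a=0,…,z=25, each position x becomes (23x+20) mod 26.
Decoding peepz: p(15)→17·(15−20)≡19=t; e(4)→17·(4−20)≡14=o; e(4)→17·(4−20)≡14=o; p(15)→17·(15−20)≡19=t; z(25)→17·(25−20)≡7=h (all mod 26).

tooth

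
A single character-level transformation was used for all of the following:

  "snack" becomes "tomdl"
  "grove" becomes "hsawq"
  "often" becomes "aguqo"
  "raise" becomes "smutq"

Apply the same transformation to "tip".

uuq

Vowels shift forward by 12 and consonants shift forward by 1.
Applying it to tip: t(cons)+1=u, i(vowel)+12=u, p(cons)+1=q.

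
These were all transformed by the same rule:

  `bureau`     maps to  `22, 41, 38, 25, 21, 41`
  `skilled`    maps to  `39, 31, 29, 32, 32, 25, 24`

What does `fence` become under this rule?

b is letter #2 and maps to 22: an offset of 20. Each letter is replaced by its alphabet position (a=1..z=26) + 20.
Applying it to fence: f=6→26, e=5→25, n=14→34, c=3→23, e=5→25.

26, 25, 34, 23, 25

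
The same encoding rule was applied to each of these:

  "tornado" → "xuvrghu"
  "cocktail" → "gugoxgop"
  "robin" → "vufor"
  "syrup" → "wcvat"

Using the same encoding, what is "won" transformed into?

aur

The shift depends on letter class: consonant t→x is +4, but vowel o→u is +6. Vowels shift forward by 6 and consonants shift forward by 4.
On won: w(cons)+4=a, o(vowel)+6=u, n(cons)+4=r.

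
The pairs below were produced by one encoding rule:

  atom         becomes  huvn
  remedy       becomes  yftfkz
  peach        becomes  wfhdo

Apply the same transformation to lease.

sfhtl

A repeating key of period 2 is used — shifts +7, +1 over and over.
Applying it to lease: l+7=s, e+1=f, a+7=h, s+1=t, e+7=l.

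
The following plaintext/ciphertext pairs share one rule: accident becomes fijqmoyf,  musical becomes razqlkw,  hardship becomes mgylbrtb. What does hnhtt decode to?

Each letter shifts forward by (position + 5), i.e. 5, 6, 7, … — the shift grows by one for each successive letter.
Undoing it on hnhtt: h−5=c, n−6=h, h−7=a, t−8=l, t−9=k.

chalk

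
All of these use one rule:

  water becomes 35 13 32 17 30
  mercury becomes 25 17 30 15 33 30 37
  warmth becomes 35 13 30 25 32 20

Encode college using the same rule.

15 27 24 24 17 19 17

The number is (letter's place in the alphabet, a=1) + 12.
For college: c=3→15, o=15→27, l=12→24, l=12→24, e=5→17, g=7→19, e=5→17.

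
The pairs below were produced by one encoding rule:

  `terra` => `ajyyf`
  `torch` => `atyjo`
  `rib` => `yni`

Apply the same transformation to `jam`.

The shift depends on letter class: consonant t→a is +7, but vowel e→j is +5. The rule splits by letter class: vowels +5, consonants +7.
Applying it to jam: j(cons)+7=q, a(vowel)+5=f, m(cons)+7=t.

qft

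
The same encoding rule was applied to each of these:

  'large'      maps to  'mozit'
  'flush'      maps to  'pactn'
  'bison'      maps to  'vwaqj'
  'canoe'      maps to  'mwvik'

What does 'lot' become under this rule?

The output letters match the input read backwards, each shifted +8: large reversed is egral. The word is reversed, then every letter is shifted forward by 8.
On lot: reverse → tol; then shift: t+8=b, o+8=w, l+8=t.

bwt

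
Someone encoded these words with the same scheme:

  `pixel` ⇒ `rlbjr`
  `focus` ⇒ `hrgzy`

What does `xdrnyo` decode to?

vanish

In pixel: p→r is +2, i→l is +3, x→b is +4, e→j is +5 — the shift increases by 1 each position. Each letter shifts forward by (position + 2), i.e. 2, 3, 4, … — the shift grows by one for each successive letter.
Decoding xdrnyo: x−2=v, d−3=a, r−4=n, n−5=i, y−6=s, o−7=h.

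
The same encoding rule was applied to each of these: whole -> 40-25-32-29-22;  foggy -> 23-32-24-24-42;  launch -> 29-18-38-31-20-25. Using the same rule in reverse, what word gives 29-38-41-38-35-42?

w is letter #23 and maps to 40: an offset of 17. The number is (letter's place in the alphabet, a=1) + 17.
Undoing it on 29-38-41-38-35-42: 29→(29−17)÷1=12=l, 38→(38−17)÷1=21=u, 41→(41−17)÷1=24=x, 38→(38−17)÷1=21=u, 35→(35−17)÷1=18=r, 42→(42−17)÷1=25=y.

luxury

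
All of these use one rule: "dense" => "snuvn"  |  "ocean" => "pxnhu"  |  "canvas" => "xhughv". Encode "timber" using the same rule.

d(3)→s(18) and e(4)→n(13) fit y≡21x+7 (mod 26); the inverse of 21 mod 26 is 5. This is an affine cipher: with a=0,…,z=25, each position x becomes (21x+7) mod 26.
For timber: t(19)→21·19+7≡16=q; i(8)→21·8+7≡19=t; m(12)→21·12+7≡25=z; b(1)→21·1+7≡2=c; e(4)→21·4+7≡13=n; r(17)→21·17+7≡0=a (all mod 26).

qtzcna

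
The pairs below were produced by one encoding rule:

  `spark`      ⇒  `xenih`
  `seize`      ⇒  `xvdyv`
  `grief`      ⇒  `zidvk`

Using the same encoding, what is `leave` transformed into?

s(18)→x(23) and p(15)→e(4) fit y≡15x+13 (mod 26); the inverse of 15 mod 26 is 7. Each letter's alphabet position (a=0..z=25) is mapped through 15·x+13 mod 26 — an affine cipher.
Applying it to leave: l(11)→15·11+13≡22=w; e(4)→15·4+13≡21=v; a(0)→15·0+13≡13=n; v(21)→15·21+13≡16=q; e(4)→15·4+13≡21=v (all mod 26).

wvnqv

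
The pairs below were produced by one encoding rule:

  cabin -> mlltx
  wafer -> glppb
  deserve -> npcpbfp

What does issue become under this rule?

tccfp

The shift depends on letter class: consonant c→m is +10, but vowel a→l is +11. Vowels shift forward by 11 and consonants shift forward by 10.
For issue: i(vowel)+11=t, s(cons)+10=c, s(cons)+10=c, u(vowel)+11=f, e(vowel)+11=p.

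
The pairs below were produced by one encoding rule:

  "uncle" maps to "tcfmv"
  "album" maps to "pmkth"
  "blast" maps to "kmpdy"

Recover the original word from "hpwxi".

u(20)→t(19) and n(13)→c(2) fit y≡21x+15 (mod 26); the inverse of 21 mod 26 is 5. Each letter's alphabet position (a=0..z=25) is mapped through 21·x+15 mod 26 — an affine cipher.
Undoing it on hpwxi: h(7)→5·(7−15)≡12=m; p(15)→5·(15−15)≡0=a; w(22)→5·(22−15)≡9=j; x(23)→5·(23−15)≡14=o; i(8)→5·(8−15)≡17=r (all mod 26).

major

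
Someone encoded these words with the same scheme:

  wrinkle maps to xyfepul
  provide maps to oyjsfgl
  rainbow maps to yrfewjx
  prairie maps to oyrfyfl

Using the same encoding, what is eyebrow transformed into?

lhlwyjx

w(22)→x(23) and r(17)→y(24) fit y≡5x+17 (mod 26); the inverse of 5 mod 26 is 21. Each letter's alphabet position (a=0..z=25) is mapped through 5·x+17 mod 26 — an affine cipher.
For eyebrow: e(4)→5·4+17≡11=l; y(24)→5·24+17≡7=h; e(4)→5·4+17≡11=l; b(1)→5·1+17≡22=w; r(17)→5·17+17≡24=y; o(14)→5·14+17≡9=j; w(22)→5·22+17≡23=x (all mod 26).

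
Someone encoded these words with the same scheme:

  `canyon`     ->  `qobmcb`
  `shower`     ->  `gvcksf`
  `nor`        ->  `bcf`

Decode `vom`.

hay

Compare letters: c→q is +14, a→o is +14, n→b is +14 — a constant shift. It's a constant shift of +14 (ROT14).
Reversing it on vom: v−14=h, o−14=a, m−14=y.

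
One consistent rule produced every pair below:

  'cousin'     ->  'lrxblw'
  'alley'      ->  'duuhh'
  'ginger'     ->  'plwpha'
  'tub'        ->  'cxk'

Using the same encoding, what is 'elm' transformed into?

huv

The shift depends on letter class: consonant c→l is +9, but vowel o→r is +3. The rule splits by letter class: vowels +3, consonants +9.
Applying it to elm: e(vowel)+3=h, l(cons)+9=u, m(cons)+9=v.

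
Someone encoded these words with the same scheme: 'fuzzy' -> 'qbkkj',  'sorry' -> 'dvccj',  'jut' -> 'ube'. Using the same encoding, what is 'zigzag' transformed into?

The rule splits by letter class: vowels +7, consonants +11.
On zigzag: z(cons)+11=k, i(vowel)+7=p, g(cons)+11=r, z(cons)+11=k, a(vowel)+7=h, g(cons)+11=r.

kprkhr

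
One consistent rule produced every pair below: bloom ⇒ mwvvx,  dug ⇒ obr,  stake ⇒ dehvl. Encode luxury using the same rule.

wbibcj

The shift depends on letter class: consonant b→m is +11, but vowel o→v is +7. Vowels shift forward by 7 and consonants shift forward by 11.
Applying it to luxury: l(cons)+11=w, u(vowel)+7=b, x(cons)+11=i, u(vowel)+7=b, r(cons)+11=c, y(cons)+11=j.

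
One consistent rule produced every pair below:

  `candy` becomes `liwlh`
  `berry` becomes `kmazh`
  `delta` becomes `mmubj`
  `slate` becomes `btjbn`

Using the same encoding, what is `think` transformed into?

Shifts by position in candy: pos 0: c→l (+9), pos 1: a→i (+8), pos 2: n→w (+9), pos 3: d→l (+8) — repeating every 2. A repeating key of period 2 is used — shifts +9, +8 over and over.
On think: t+9=c, h+8=p, i+9=r, n+8=v, k+9=t.

cprvt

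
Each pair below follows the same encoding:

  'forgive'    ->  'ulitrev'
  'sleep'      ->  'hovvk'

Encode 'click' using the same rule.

xorxp

Letters are reflected about the middle of the alphabet (position → 25−position): Atbash.
On click: c↔x, l↔o, i↔r, c↔x, k↔p.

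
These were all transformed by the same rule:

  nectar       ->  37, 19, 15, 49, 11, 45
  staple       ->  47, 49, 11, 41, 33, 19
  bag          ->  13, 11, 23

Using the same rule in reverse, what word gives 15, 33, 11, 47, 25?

n(#14)→37 and e(#5)→19: differences scale by 2, so n = 2·pos + 9. The formula is n = 2×(alphabet index, a=1) + 9.
Decoding 15, 33, 11, 47, 25: 15→(15−9)÷2=3=c, 33→(33−9)÷2=12=l, 11→(11−9)÷2=1=a, 47→(47−9)÷2=19=s, 25→(25−9)÷2=8=h.

clash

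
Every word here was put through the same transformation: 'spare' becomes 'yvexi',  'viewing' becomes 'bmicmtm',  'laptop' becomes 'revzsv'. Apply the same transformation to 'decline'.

jiirmti

The rule splits by letter class: vowels +4, consonants +6.
Applying it to decline: d(cons)+6=j, e(vowel)+4=i, c(cons)+6=i, l(cons)+6=r, i(vowel)+4=m, n(cons)+6=t, e(vowel)+4=i.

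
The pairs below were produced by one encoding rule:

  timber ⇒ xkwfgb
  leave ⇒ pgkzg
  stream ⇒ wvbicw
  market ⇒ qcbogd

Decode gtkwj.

crash

A repeating key of period 3 is used — shifts +4, +2, +10 over and over.
Reversing it on gtkwj: g−4=c, t−2=r, k−10=a, w−4=s, j−2=h.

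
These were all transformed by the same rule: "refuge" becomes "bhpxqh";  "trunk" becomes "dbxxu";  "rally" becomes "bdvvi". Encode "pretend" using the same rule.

zbhdhxn

The shift depends on letter class: consonant r→b is +10, but vowel e→h is +3. Two shifts are in play — +3 for a/e/i/o/u, +10 for every other letter.
Applying it to pretend: p(cons)+10=z, r(cons)+10=b, e(vowel)+3=h, t(cons)+10=d, e(vowel)+3=h, n(cons)+10=x, d(cons)+10=n.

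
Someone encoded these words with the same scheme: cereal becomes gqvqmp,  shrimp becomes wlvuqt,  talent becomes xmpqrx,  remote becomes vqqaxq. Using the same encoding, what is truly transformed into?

The rule splits by letter class: vowels +12, consonants +4.
Applying it to truly: t(cons)+4=x, r(cons)+4=v, u(vowel)+12=g, l(cons)+4=p, y(cons)+4=c.

xvgpc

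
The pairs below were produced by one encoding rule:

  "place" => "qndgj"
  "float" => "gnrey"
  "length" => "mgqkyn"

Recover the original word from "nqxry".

mount

In place: p→q is +1, l→n is +2, a→d is +3, c→g is +4 — the shift increases by 1 each position. Each letter shifts forward by (position + 1), i.e. 1, 2, 3, … — the shift grows by one for each successive letter.
Reversing it on nqxry: n−1=m, q−2=o, x−3=u, r−4=n, y−5=t.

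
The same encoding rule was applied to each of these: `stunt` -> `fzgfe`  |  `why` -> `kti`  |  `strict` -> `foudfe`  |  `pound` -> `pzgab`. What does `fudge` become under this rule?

The output letters match the input read backwards, each shifted +12: stunt reversed is tnuts. The word is reversed, then every letter is shifted forward by 12.
For fudge: reverse → egduf; then shift: e+12=q, g+12=s, d+12=p, u+12=g, f+12=r.

qspgr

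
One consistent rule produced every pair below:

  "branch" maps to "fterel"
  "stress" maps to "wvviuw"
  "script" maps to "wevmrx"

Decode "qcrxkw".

Shifts by position in branch: pos 0: b→f (+4), pos 1: r→t (+2), pos 2: a→e (+4), pos 3: n→r (+4), pos 4: c→e (+2), pos 5: h→l (+4) — repeating every 3. The shifts repeat in a cycle of length 3: positions 0,1,… shift by +4, +2, +4, then the pattern repeats.
Undoing it on qcrxkw: q−4=m, c−2=a, r−4=n, x−4=t, k−2=i, w−4=s.

mantis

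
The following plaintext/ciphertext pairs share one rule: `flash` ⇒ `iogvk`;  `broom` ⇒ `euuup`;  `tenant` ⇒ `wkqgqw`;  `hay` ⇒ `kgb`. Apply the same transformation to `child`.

fkoog

Two shifts are in play — +6 for a/e/i/o/u, +3 for every other letter.
On child: c(cons)+3=f, h(cons)+3=k, i(vowel)+6=o, l(cons)+3=o, d(cons)+3=g.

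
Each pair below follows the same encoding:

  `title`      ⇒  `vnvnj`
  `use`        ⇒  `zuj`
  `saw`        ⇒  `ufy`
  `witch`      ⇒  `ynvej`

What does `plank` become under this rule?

The rule splits by letter class: vowels +5, consonants +2.
On plank: p(cons)+2=r, l(cons)+2=n, a(vowel)+5=f, n(cons)+2=p, k(cons)+2=m.

rnfpm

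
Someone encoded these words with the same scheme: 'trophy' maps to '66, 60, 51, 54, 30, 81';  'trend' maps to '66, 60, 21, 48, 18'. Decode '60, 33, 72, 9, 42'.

The formula is n = 3×(alphabet index, a=1) + 6.
Reversing it on 60, 33, 72, 9, 42: 60→(60−6)÷3=18=r, 33→(33−6)÷3=9=i, 72→(72−6)÷3=22=v, 9→(9−6)÷3=1=a, 42→(42−6)÷3=12=l.

rival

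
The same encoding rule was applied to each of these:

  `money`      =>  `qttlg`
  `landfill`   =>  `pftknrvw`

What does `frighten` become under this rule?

jwonpcoy

In money: m→q is +4, o→t is +5, n→t is +6, e→l is +7 — the shift increases by 1 each position. The shift increases by 1 at each position, starting from +4: 4, 5, 6, ….
For frighten: f+4=j, r+5=w, i+6=o, g+7=n, h+8=p, t+9=c, e+10=o, n+11=y.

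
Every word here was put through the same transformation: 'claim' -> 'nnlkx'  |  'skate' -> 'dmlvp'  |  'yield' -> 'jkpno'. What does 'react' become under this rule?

cglee

Shifts by position in claim: pos 0: c→n (+11), pos 1: l→n (+2), pos 2: a→l (+11), pos 3: i→k (+2) — repeating every 2. A repeating key of period 2 is used — shifts +11, +2 over and over.
For react: r+11=c, e+2=g, a+11=l, c+2=e, t+11=e.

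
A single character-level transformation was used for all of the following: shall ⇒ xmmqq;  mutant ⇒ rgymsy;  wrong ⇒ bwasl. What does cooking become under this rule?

The shift depends on letter class: consonant s→x is +5, but vowel a→m is +12. Vowels shift forward by 12 and consonants shift forward by 5.
On cooking: c(cons)+5=h, o(vowel)+12=a, o(vowel)+12=a, k(cons)+5=p, i(vowel)+12=u, n(cons)+5=s, g(cons)+5=l.

haapusl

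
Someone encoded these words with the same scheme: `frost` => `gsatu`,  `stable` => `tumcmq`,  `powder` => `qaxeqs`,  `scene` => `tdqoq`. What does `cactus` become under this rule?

The shift depends on letter class: consonant f→g is +1, but vowel o→a is +12. The rule splits by letter class: vowels +12, consonants +1.
For cactus: c(cons)+1=d, a(vowel)+12=m, c(cons)+1=d, t(cons)+1=u, u(vowel)+12=g, s(cons)+1=t.

dmdugt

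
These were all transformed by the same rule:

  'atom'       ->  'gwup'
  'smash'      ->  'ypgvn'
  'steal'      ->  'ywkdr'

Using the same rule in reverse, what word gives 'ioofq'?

A repeating key of period 2 is used — shifts +6, +3 over and over.
Reversing it on ioofq: i−6=c, o−3=l, o−6=i, f−3=c, q−6=k.

click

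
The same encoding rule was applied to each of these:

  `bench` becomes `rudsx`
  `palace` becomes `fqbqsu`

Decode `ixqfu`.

shape

Compare letters: b→r is +16, e→u is +16, n→d is +16 — a constant shift. Every letter moves 16 places later in the alphabet, wrapping around z→a.
Decoding ixqfu: i−16=s, x−16=h, q−16=a, f−16=p, u−16=e.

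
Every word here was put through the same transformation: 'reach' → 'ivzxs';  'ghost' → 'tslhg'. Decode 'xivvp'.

Letters are reflected about the middle of the alphabet (position → 25−position): Atbash.
Reversing it on xivvp: x↔c, i↔r, v↔e, v↔e, p↔k.

creek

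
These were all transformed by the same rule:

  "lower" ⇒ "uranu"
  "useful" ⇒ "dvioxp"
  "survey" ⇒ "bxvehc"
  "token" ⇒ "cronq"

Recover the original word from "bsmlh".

spice

The shifts repeat in a cycle of length 3: positions 0,1,… shift by +9, +3, +4, then the pattern repeats.
Decoding bsmlh: b−9=s, s−3=p, m−4=i, l−9=c, h−3=e.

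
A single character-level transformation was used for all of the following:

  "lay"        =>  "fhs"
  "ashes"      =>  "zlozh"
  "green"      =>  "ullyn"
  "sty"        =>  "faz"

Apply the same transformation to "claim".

The output letters match the input read backwards, each shifted +7: lay reversed is yal. The word is reversed, then every letter is shifted forward by 7.
On claim: reverse → mialc; then shift: m+7=t, i+7=p, a+7=h, l+7=s, c+7=j.

tphsj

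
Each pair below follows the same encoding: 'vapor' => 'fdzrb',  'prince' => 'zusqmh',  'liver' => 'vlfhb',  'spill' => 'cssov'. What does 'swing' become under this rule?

czsqq

A repeating key of period 2 is used — shifts +10, +3 over and over.
For swing: s+10=c, w+3=z, i+10=s, n+3=q, g+10=q.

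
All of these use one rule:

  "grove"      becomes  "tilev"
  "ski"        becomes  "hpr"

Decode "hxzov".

scale

This is the alphabet-reversal cipher (Atbash): a becomes z, b becomes y, etc.
Undoing it on hxzov: h↔s, x↔c, z↔a, o↔l, v↔e.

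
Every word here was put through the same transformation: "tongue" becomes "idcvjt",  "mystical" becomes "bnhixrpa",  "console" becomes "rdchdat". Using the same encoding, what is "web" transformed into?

Each letter is shifted forward by 15 in the alphabet (a Caesar shift of +15).
On web: w+15=l, e+15=t, b+15=q.

ltq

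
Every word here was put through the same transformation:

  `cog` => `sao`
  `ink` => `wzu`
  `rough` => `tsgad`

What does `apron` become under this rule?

zadbm

The output letters match the input read backwards, each shifted +12: cog reversed is goc. Read the word backwards and shift each letter +12.
For apron: reverse → norpa; then shift: n+12=z, o+12=a, r+12=d, p+12=b, a+12=m.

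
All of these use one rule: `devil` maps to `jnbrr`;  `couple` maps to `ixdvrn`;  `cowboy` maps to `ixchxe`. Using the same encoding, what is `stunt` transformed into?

The shift depends on letter class: consonant d→j is +6, but vowel e→n is +9. Two shifts are in play — +9 for a/e/i/o/u, +6 for every other letter.
On stunt: s(cons)+6=y, t(cons)+6=z, u(vowel)+9=d, n(cons)+6=t, t(cons)+6=z.

yzdtz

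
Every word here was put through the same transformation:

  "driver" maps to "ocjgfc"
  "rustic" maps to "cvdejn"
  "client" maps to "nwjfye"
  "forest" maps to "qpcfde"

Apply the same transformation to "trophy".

ecpasj

The shift depends on letter class: consonant d→o is +11, but vowel i→j is +1. Two shifts are in play — +1 for a/e/i/o/u, +11 for every other letter.
On trophy: t(cons)+11=e, r(cons)+11=c, o(vowel)+1=p, p(cons)+11=a, h(cons)+11=s, y(cons)+11=j.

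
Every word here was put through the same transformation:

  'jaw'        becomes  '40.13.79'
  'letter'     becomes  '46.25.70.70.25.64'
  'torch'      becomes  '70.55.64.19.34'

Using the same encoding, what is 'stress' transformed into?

j(#10)→40 and a(#1)→13: differences scale by 3, so n = 3·pos + 10. With a=1..z=26, the number is 3·pos + 10.
Applying it to stress: s=19→67, t=20→70, r=18→64, e=5→25, s=19→67, s=19→67.

67.70.64.25.67.67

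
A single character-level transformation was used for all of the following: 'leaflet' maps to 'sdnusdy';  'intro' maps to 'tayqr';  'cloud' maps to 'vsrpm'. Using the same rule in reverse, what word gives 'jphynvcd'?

mustache

l(11)→s(18) and e(4)→d(3) fit y≡17x+13 (mod 26); the inverse of 17 mod 26 is 23. Each letter's alphabet position (a=0..z=25) is mapped through 17·x+13 mod 26 — an affine cipher.
Reversing it on jphynvcd: j(9)→23·(9−13)≡12=m; p(15)→23·(15−13)≡20=u; h(7)→23·(7−13)≡18=s; y(24)→23·(24−13)≡19=t; n(13)→23·(13−13)≡0=a; v(21)→23·(21−13)≡2=c; c(2)→23·(2−13)≡7=h; d(3)→23·(3−13)≡4=e (all mod 26).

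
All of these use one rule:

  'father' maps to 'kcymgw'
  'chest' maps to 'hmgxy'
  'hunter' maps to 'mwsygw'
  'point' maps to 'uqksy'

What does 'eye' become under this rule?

Vowels shift forward by 2 and consonants shift forward by 5.
Applying it to eye: e(vowel)+2=g, y(cons)+5=d, e(vowel)+2=g.

gdg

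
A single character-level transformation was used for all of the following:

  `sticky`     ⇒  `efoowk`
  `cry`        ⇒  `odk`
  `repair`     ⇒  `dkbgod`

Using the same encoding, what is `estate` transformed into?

The shift depends on letter class: consonant s→e is +12, but vowel i→o is +6. The rule splits by letter class: vowels +6, consonants +12.
Applying it to estate: e(vowel)+6=k, s(cons)+12=e, t(cons)+12=f, a(vowel)+6=g, t(cons)+12=f, e(vowel)+6=k.

kefgfk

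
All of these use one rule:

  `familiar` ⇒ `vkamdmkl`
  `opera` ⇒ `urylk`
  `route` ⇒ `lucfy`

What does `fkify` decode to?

f(5)→v(21) and a(0)→k(10) fit y≡23x+10 (mod 26); the inverse of 23 mod 26 is 17. Treating letters as 0–25, the rule is x ↦ 23x + 10 (mod 26).
Reversing it on fkify: f(5)→17·(5−10)≡19=t; k(10)→17·(10−10)≡0=a; i(8)→17·(8−10)≡18=s; f(5)→17·(5−10)≡19=t; y(24)→17·(24−10)≡4=e (all mod 26).

taste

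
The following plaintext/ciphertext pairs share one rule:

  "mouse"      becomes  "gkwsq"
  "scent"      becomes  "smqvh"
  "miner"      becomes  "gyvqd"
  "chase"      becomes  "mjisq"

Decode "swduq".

m(12)→g(6) and o(14)→k(10) fit y≡15x+8 (mod 26); the inverse of 15 mod 26 is 7. Each letter's alphabet position (a=0..z=25) is mapped through 15·x+8 mod 26 — an affine cipher.
Undoing it on swduq: s(18)→7·(18−8)≡18=s; w(22)→7·(22−8)≡20=u; d(3)→7·(3−8)≡17=r; u(20)→7·(20−8)≡6=g; q(16)→7·(16−8)≡4=e (all mod 26).

surge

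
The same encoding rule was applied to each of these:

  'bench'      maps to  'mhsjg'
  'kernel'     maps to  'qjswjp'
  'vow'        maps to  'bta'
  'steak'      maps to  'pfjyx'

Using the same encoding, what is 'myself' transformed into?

The output letters match the input read backwards, each shifted +5: bench reversed is hcneb. The word is reversed, then every letter is shifted forward by 5.
For myself: reverse → flesym; then shift: f+5=k, l+5=q, e+5=j, s+5=x, y+5=d, m+5=r.

kqjxdr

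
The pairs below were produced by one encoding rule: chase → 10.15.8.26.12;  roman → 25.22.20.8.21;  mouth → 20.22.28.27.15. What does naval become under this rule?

c is letter #3 and maps to 10: an offset of 7. The number is (letter's place in the alphabet, a=1) + 7.
Applying it to naval: n=14→21, a=1→8, v=22→29, a=1→8, l=12→19.

21.8.29.8.19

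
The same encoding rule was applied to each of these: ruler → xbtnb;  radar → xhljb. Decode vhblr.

Each letter shifts forward by (position + 6), i.e. 6, 7, 8, … — the shift grows by one for each successive letter.
Decoding vhblr: v−6=p, h−7=a, b−8=t, l−9=c, r−10=h.

patch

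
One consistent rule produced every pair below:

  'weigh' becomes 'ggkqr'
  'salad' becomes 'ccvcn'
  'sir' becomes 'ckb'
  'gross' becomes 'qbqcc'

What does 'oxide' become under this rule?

qhkng

The shift depends on letter class: consonant w→g is +10, but vowel e→g is +2. Vowels shift forward by 2 and consonants shift forward by 10.
For oxide: o(vowel)+2=q, x(cons)+10=h, i(vowel)+2=k, d(cons)+10=n, e(vowel)+2=g.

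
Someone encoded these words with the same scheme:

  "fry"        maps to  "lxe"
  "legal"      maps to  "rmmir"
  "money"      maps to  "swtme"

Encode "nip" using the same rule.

The shift depends on letter class: consonant f→l is +6, but vowel e→m is +8. Two shifts are in play — +8 for a/e/i/o/u, +6 for every other letter.
Applying it to nip: n(cons)+6=t, i(vowel)+8=q, p(cons)+6=v.

tqv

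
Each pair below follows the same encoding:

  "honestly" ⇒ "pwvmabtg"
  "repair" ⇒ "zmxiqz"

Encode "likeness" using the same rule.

Compare letters: h→p is +8, o→w is +8, n→v is +8 — a constant shift. It's a constant shift of +8 (ROT8).
On likeness: l+8=t, i+8=q, k+8=s, e+8=m, n+8=v, e+8=m, s+8=a, s+8=a.

tqsmvmaa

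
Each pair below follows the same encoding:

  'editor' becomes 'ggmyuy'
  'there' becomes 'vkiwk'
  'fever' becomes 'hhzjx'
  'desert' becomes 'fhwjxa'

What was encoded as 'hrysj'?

Each letter shifts forward by (position + 2), i.e. 2, 3, 4, … — the shift grows by one for each successive letter.
Decoding hrysj: h−2=f, r−3=o, y−4=u, s−5=n, j−6=d.

found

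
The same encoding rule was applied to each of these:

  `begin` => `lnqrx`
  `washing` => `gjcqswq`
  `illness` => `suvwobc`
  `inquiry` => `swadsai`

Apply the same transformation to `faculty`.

pjmdvci

Shifts by position in begin: pos 0: b→l (+10), pos 1: e→n (+9), pos 2: g→q (+10), pos 3: i→r (+9) — repeating every 2. A repeating key of period 2 is used — shifts +10, +9 over and over.
For faculty: f+10=p, a+9=j, c+10=m, u+9=d, l+10=v, t+9=c, y+10=i.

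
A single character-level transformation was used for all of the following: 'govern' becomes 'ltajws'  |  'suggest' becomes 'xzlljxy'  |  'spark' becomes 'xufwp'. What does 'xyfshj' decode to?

Compare letters: g→l is +5, o→t is +5, v→a is +5 — a constant shift. Each letter is shifted forward by 5 in the alphabet (a Caesar shift of +5).
Reversing it on xyfshj: x−5=s, y−5=t, f−5=a, s−5=n, h−5=c, j−5=e.

stance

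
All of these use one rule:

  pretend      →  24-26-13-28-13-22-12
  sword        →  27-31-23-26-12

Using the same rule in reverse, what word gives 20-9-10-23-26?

labor

Letters become their 1-based position plus 8 (so a→9, b→10, …).
Decoding 20-9-10-23-26: 20→(20−8)÷1=12=l, 9→(9−8)÷1=1=a, 10→(10−8)÷1=2=b, 23→(23−8)÷1=15=o, 26→(26−8)÷1=18=r.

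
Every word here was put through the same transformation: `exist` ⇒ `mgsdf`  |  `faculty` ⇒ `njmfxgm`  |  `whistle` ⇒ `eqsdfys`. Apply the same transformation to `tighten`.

brqsfrb

In exist: e→m is +8, x→g is +9, i→s is +10, s→d is +11 — the shift increases by 1 each position. The shift increases by 1 at each position, starting from +8: 8, 9, 10, ….
Applying it to tighten: t+8=b, i+9=r, g+10=q, h+11=s, t+12=f, e+13=r, n+14=b.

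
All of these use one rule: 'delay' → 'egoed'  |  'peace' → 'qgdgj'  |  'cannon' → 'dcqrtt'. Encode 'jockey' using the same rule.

kqfoje

In delay: d→e is +1, e→g is +2, l→o is +3, a→e is +4 — the shift increases by 1 each position. Each letter shifts forward by (position + 1), i.e. 1, 2, 3, … — the shift grows by one for each successive letter.
On jockey: j+1=k, o+2=q, c+3=f, k+4=o, e+5=j, y+6=e.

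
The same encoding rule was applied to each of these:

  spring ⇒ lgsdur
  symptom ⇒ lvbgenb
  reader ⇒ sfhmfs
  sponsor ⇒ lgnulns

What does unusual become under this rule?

s(18)→l(11) and p(15)→g(6) fit y≡19x+7 (mod 26); the inverse of 19 mod 26 is 11. Each letter's alphabet position (a=0..z=25) is mapped through 19·x+7 mod 26 — an affine cipher.
On unusual: u(20)→19·20+7≡23=x; n(13)→19·13+7≡20=u; u(20)→19·20+7≡23=x; s(18)→19·18+7≡11=l; u(20)→19·20+7≡23=x; a(0)→19·0+7≡7=h; l(11)→19·11+7≡8=i (all mod 26).

xuxlxhi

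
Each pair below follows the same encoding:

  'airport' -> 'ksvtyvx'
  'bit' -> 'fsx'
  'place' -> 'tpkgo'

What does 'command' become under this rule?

The shift depends on letter class: consonant r→v is +4, but vowel a→k is +10. The rule splits by letter class: vowels +10, consonants +4.
For command: c(cons)+4=g, o(vowel)+10=y, m(cons)+4=q, m(cons)+4=q, a(vowel)+10=k, n(cons)+4=r, d(cons)+4=h.

gyqqkrh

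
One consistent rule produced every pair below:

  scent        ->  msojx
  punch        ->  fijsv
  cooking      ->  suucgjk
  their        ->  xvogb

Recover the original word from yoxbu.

metro

This is an affine cipher: with a=0,…,z=25, each position x becomes (11x+22) mod 26.
Decoding yoxbu: y(24)→19·(24−22)≡12=m; o(14)→19·(14−22)≡4=e; x(23)→19·(23−22)≡19=t; b(1)→19·(1−22)≡17=r; u(20)→19·(20−22)≡14=o (all mod 26).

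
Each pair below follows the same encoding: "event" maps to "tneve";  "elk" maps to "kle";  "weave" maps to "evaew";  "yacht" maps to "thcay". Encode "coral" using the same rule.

The output letters match the input read backwards: event reversed is tneve. It's just the letters in reverse order.
For coral: reverse → laroc.

laroc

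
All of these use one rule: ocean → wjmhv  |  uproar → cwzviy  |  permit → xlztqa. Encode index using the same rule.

qullf

Shifts by position in ocean: pos 0: o→w (+8), pos 1: c→j (+7), pos 2: e→m (+8), pos 3: a→h (+7) — repeating every 2. A repeating key of period 2 is used — shifts +8, +7 over and over.
For index: i+8=q, n+7=u, d+8=l, e+7=l, x+8=f.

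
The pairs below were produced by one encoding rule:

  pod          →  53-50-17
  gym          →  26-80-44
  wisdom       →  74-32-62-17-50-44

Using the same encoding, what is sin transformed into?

p(#16)→53 and o(#15)→50: differences scale by 3, so n = 3·pos + 5. With a=1..z=26, the number is 3·pos + 5.
On sin: s=19→62, i=9→32, n=14→47.

62-32-47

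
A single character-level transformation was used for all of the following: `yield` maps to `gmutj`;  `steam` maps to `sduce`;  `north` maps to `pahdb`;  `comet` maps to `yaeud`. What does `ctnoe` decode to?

album

This is an affine cipher: with a=0,…,z=25, each position x becomes (11x+2) mod 26.
Undoing it on ctnoe: c(2)→19·(2−2)≡0=a; t(19)→19·(19−2)≡11=l; n(13)→19·(13−2)≡1=b; o(14)→19·(14−2)≡20=u; e(4)→19·(4−2)≡12=m (all mod 26).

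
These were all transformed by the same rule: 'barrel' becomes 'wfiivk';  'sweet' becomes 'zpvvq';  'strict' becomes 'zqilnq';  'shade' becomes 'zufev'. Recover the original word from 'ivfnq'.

react

This is an affine cipher: with a=0,…,z=25, each position x becomes (17x+5) mod 26.
Reversing it on ivfnq: i(8)→23·(8−5)≡17=r; v(21)→23·(21−5)≡4=e; f(5)→23·(5−5)≡0=a; n(13)→23·(13−5)≡2=c; q(16)→23·(16−5)≡19=t (all mod 26).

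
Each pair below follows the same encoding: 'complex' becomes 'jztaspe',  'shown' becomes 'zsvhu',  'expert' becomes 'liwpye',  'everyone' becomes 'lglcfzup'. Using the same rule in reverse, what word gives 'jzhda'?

Shifts by position in complex: pos 0: c→j (+7), pos 1: o→z (+11), pos 2: m→t (+7), pos 3: p→a (+11) — repeating every 2. The shifts repeat in a cycle of length 2: positions 0,1,… shift by +7, +11, then the pattern repeats.
Reversing it on jzhda: j−7=c, z−11=o, h−7=a, d−11=s, a−7=t.

coast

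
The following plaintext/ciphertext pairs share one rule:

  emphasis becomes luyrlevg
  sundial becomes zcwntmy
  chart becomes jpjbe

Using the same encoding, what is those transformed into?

apxcp

In emphasis: e→l is +7, m→u is +8, p→y is +9, h→r is +10 — the shift increases by 1 each position. The shift increases by 1 at each position, starting from +7: 7, 8, 9, ….
Applying it to those: t+7=a, h+8=p, o+9=x, s+10=c, e+11=p.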